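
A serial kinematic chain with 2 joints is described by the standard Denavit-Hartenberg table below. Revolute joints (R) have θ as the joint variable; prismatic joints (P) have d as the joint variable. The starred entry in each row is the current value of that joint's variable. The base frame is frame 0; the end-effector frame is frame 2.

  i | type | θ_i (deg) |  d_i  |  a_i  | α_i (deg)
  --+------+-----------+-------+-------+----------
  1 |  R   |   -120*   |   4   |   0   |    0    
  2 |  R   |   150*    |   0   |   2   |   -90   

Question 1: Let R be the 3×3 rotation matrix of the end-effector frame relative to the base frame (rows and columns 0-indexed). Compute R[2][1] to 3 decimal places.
End-effector y-axis (col 1 of R) = (-0.0000,0.0000,-1.0000)
R[2][1] = -1.0000

-1.000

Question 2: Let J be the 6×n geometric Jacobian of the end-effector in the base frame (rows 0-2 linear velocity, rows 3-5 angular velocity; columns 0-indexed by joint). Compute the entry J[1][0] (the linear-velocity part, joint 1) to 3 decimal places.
1.732

axis z_0 = ẑ; lever o_n−o_0 = (1.7321,1.0000,4.0000)
cross product → J_v[:, 0] = (-1.0000,1.7321,0.0000)
J_ω[:, 0] = z_0
entry J[1][0] = 1.7321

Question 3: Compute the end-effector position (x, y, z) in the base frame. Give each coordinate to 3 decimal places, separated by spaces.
1.732 1.000 4.000

after link 1: o_1 = (0.0000, 0.0000, 4.0000)
after link 2: o_2 = (1.7321, 1.0000, 4.0000)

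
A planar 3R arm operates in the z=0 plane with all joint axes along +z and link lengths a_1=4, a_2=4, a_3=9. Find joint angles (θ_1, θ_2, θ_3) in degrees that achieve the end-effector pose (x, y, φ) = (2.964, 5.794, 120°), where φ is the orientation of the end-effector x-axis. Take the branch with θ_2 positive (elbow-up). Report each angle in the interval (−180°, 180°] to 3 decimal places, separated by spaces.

wrist centre = target − a_3·(cos φ, sin φ) = (7.4640, -2.0002)
cos θ_2 = (59.7122−4²−4²)/(2·4·4) = 0.8660; θ_2 = 30.0022° (elbow-up)
β = atan2(-2.0002,7.4640) = -15.0018°; ψ = atan2(2.0001,7.4640) = 15.0011°
θ_1 = β − ψ = -30.0029°
θ_3 = φ − θ_1 − θ_2 = 120.0008° (wrapped to (-180°,180°])

-30.003 30.002 120.001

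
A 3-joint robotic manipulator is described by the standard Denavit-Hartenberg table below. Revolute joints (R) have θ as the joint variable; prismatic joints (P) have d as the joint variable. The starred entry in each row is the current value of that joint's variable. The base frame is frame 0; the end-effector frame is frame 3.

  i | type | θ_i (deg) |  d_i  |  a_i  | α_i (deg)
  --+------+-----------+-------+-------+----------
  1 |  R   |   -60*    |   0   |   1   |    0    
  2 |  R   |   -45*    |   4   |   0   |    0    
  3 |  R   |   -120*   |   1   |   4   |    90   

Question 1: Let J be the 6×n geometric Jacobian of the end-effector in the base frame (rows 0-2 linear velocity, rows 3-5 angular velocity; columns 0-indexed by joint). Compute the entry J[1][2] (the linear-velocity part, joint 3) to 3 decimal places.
-2.828

axis z_2 = (0.0000,0.0000,1.0000); lever o_n−o_2 = (-2.8284,2.8284,1.0000)
cross product → J_v[:, 2] = (-2.8284,-2.8284,0.0000)
J_ω[:, 2] = z_2
entry J[1][2] = -2.8284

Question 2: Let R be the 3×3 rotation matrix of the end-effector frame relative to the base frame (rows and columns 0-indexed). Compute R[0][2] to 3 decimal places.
End-effector z-axis (col 2 of R) = (0.7071,0.7071,0.0000)
R[0][2] = 0.7071

0.707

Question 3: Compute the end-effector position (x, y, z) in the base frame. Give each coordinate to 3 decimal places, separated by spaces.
after link 1: o_1 = (0.5000, -0.8660, 0.0000)
after link 2: o_2 = (0.5000, -0.8660, 4.0000)
after link 3: o_3 = (-2.3284, 1.9624, 5.0000)

-2.328 1.962 5.000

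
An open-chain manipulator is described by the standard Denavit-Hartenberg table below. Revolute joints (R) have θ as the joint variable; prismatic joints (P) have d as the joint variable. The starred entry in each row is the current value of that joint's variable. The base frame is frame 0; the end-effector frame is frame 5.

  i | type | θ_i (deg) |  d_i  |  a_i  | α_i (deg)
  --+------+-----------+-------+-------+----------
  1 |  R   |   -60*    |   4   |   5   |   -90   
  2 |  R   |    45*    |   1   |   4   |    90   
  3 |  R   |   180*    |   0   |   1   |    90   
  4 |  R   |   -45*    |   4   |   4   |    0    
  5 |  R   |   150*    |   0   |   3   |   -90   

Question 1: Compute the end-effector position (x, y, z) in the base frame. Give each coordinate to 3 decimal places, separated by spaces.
after link 1: o_1 = (2.5000, -4.3301, 4.0000)
after link 2: o_2 = (4.7802, -6.2796, 1.1716)
after link 3: o_3 = (4.4267, -5.6672, 1.8787)
after link 4: o_4 = (5.8908, -0.2031, 1.8787)
after link 5: o_5 = (7.1898, -2.4531, 3.3787)

7.190 -2.453 3.379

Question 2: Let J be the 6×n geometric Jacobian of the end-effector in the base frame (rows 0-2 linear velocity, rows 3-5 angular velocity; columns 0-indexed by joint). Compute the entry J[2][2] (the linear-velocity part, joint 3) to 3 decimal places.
2.828

axis z_2 = (0.3536,-0.6124,0.7071); lever o_n−o_2 = (2.4096,3.8265,2.2071)
cross product → J_v[:, 2] = (-4.0573,0.9235,2.8284)
J_ω[:, 2] = z_2
entry J[2][2] = 2.8284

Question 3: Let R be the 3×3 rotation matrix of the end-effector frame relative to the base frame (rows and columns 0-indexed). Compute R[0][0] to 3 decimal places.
End-effector x-axis (col 0 of R) = (0.4330,-0.7500,0.5000)
R[0][0] = 0.4330

0.433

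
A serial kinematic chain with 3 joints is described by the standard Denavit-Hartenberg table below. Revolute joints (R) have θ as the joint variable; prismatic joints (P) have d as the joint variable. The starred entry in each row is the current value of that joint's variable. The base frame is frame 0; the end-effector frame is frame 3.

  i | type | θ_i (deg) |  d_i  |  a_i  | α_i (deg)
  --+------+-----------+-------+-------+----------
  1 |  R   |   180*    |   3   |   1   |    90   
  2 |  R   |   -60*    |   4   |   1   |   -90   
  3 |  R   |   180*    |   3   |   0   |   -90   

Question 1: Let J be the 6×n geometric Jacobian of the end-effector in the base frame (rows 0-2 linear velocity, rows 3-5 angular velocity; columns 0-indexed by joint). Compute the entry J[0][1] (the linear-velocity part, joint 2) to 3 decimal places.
axis z_1 = (0.0000,1.0000,0.0000); lever o_n−o_1 = (-3.0981,4.0000,0.6340)
cross product → J_v[:, 1] = (0.6340,-0.0000,3.0981)
J_ω[:, 1] = z_1
entry J[0][1] = 0.6340

0.634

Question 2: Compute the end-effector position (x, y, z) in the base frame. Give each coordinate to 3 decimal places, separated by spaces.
-4.098 4.000 3.634

after link 1: o_1 = (-1.0000, 0.0000, 3.0000)
after link 2: o_2 = (-1.5000, 4.0000, 2.1340)
after link 3: o_3 = (-4.0981, 4.0000, 3.6340)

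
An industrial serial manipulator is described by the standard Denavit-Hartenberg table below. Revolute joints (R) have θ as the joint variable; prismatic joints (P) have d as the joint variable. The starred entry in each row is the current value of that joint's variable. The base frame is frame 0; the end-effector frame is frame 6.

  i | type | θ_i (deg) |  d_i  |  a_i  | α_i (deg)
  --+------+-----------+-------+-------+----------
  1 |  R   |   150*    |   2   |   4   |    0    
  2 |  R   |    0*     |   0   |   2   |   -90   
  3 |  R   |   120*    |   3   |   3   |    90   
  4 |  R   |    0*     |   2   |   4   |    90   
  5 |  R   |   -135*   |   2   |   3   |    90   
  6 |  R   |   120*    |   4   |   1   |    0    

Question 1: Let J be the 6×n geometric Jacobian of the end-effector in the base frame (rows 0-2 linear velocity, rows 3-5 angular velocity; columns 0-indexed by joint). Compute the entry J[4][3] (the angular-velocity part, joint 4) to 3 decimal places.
0.433

axis z_3 = (-0.7500,0.4330,-0.5000); lever o_n−o_3 = (-1.1206,3.9564,-1.0140)
cross product → J_v[:, 3] = (1.5391,-0.2002,-2.4821)
J_ω[:, 3] = z_3
entry J[4][3] = 0.4330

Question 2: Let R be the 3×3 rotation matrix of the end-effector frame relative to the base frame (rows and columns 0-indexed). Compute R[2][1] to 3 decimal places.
-0.837

End-effector y-axis (col 1 of R) = (-0.4441,-0.3209,-0.8365)
R[2][1] = -0.8365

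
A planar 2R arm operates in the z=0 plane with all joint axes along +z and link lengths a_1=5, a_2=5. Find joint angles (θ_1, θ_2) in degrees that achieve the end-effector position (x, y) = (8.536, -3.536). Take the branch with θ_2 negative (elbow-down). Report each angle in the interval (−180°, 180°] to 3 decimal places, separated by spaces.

cos θ_2 = (85.3666−5²−5²)/(2·5·5) = 0.7073; θ_2 = -44.9818° (elbow-down)
β = atan2(-3.5360,8.5360) = -22.5016°; ψ = atan2(-3.5344,8.5367) = -22.4909°
θ_1 = β − ψ = -0.0107°

-0.011 -44.982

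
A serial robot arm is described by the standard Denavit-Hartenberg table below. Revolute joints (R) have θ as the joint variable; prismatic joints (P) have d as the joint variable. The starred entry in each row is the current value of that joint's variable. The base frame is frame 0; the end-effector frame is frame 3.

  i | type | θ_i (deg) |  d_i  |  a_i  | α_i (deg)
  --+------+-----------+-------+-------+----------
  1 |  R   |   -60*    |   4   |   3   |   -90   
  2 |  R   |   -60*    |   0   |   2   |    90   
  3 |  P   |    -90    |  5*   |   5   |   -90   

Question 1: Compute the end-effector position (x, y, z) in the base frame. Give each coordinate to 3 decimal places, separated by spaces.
-4.495 -2.214 8.232

after link 1: o_1 = (1.5000, -2.5981, 4.0000)
after link 2: o_2 = (2.0000, -3.4641, 5.7321)
after link 3: o_3 = (-4.4952, -2.2141, 8.2321)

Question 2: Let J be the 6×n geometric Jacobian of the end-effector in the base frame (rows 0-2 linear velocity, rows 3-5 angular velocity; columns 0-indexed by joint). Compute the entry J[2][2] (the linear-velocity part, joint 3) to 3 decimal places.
0.500

prismatic axis z_2 = (-0.4330,0.7500,0.5000)
J_v[:, 2] = z_2; J_ω[:, 2] = (0,0,0)
entry J[2][2] = 0.5000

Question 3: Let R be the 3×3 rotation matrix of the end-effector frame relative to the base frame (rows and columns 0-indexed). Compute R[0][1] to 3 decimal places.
End-effector y-axis (col 1 of R) = (0.4330,-0.7500,-0.5000)
R[0][1] = 0.4330

0.433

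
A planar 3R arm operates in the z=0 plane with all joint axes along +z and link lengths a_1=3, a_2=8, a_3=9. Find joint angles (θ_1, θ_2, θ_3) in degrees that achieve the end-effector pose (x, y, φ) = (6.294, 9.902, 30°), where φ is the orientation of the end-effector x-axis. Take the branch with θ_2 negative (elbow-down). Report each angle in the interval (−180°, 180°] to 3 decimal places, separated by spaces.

-120.003 -149.996 -60.001

wrist centre = target − a_3·(cos φ, sin φ) = (-1.5002, 5.4020)
cos θ_2 = (31.4323−3²−8²)/(2·3·8) = -0.8660; θ_2 = -149.9964° (elbow-down)
β = atan2(5.4020,-1.5002) = 105.5209°; ψ = atan2(-4.0004,-3.9280) = -134.4762°
θ_1 = β − ψ = 239.9971°
θ_3 = φ − θ_1 − θ_2 = -60.0007° (wrapped to (-180°,180°])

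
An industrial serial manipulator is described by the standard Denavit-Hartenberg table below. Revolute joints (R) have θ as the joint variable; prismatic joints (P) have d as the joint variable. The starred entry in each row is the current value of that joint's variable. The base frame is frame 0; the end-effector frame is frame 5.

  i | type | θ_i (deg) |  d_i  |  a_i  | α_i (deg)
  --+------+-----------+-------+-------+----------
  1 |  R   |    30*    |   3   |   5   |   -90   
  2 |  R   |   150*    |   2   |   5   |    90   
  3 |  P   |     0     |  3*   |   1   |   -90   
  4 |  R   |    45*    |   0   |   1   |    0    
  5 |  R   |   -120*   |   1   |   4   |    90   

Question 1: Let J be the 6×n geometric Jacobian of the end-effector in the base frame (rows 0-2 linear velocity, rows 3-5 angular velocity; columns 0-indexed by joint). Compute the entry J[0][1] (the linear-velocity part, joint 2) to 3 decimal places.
-7.970

axis z_1 = (-0.5000,0.8660,0.0000); lever o_n−o_1 = (-4.6409,0.7847,-9.2030)
cross product → J_v[:, 1] = (-7.9700,-4.6015,3.6268)
J_ω[:, 1] = z_1
entry J[0][1] = -7.9700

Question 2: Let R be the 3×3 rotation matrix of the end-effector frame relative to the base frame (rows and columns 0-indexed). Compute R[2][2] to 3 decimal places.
0.259

End-effector z-axis (col 2 of R) = (0.8365,0.4830,0.2588)
R[2][2] = 0.2588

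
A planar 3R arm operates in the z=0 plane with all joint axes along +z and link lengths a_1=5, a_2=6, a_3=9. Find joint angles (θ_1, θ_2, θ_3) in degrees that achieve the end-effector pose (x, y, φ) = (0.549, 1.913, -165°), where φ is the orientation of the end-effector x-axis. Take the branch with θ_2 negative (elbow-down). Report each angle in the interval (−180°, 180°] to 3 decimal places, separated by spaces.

49.318 -45.011 -169.308

wrist centre = target − a_3·(cos φ, sin φ) = (9.2423, 4.2424)
cos θ_2 = (103.4184−5²−6²)/(2·5·6) = 0.7070; θ_2 = -45.0108° (elbow-down)
β = atan2(4.2424,9.2423) = 24.6558°; ψ = atan2(-4.2434,9.2418) = -24.6625°
θ_1 = β − ψ = 49.3183°
θ_3 = φ − θ_1 − θ_2 = -169.3075° (wrapped to (-180°,180°])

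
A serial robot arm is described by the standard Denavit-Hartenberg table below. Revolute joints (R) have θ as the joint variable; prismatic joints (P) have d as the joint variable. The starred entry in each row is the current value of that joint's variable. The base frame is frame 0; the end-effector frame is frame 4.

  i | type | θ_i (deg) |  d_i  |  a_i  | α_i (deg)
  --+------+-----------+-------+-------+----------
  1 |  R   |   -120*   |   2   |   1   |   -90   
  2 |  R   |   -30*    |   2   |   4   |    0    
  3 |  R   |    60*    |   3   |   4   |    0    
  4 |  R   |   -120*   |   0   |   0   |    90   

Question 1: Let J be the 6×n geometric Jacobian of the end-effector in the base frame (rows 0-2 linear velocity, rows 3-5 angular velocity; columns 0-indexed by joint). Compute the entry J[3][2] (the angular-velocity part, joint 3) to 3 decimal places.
0.866

axis z_2 = (0.8660,-0.5000,0.0000); lever o_n−o_2 = (0.8660,-4.5000,-2.0000)
cross product → J_v[:, 2] = (1.0000,1.7321,-3.4641)
J_ω[:, 2] = z_2
entry J[3][2] = 0.8660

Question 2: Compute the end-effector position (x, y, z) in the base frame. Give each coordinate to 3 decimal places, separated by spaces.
0.366 -9.366 2.000

after link 1: o_1 = (-0.5000, -0.8660, 2.0000)
after link 2: o_2 = (-0.5000, -4.8660, 4.0000)
after link 3: o_3 = (0.3660, -9.3660, 2.0000)
after link 4: o_4 = (0.3660, -9.3660, 2.0000)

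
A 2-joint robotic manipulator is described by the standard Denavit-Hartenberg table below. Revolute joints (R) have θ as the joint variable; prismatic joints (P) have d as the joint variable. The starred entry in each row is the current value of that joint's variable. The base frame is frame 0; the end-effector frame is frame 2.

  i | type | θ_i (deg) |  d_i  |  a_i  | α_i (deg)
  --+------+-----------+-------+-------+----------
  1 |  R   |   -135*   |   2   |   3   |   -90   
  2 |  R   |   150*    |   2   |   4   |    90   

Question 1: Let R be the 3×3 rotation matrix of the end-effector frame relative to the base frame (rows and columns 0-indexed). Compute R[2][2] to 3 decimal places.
End-effector z-axis (col 2 of R) = (-0.3536,-0.3536,-0.8660)
R[2][2] = -0.8660

-0.866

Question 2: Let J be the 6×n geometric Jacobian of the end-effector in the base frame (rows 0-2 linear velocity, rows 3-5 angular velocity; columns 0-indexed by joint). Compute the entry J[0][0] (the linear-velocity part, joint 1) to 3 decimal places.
1.086

axis z_0 = ẑ; lever o_n−o_0 = (1.7424,-1.0860,0.0000)
cross product → J_v[:, 0] = (1.0860,1.7424,-0.0000)
J_ω[:, 0] = z_0
entry J[0][0] = 1.0860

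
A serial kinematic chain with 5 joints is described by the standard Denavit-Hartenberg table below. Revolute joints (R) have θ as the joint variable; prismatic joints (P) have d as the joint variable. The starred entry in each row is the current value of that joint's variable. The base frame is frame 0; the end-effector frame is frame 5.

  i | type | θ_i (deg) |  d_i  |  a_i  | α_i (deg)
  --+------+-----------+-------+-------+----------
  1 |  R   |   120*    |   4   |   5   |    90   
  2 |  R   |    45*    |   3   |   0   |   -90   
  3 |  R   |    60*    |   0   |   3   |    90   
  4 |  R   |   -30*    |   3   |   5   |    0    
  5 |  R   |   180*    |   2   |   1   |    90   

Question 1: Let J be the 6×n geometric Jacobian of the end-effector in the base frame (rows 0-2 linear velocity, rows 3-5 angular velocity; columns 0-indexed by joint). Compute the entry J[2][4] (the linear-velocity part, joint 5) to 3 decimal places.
-0.789

axis z_4 = (0.1268,0.7803,0.6124); lever o_n−o_4 = (1.2330,1.3643,1.2721)
cross product → J_v[:, 4] = (0.1572,0.5937,-0.7891)
J_ω[:, 4] = z_4
entry J[2][4] = -0.7891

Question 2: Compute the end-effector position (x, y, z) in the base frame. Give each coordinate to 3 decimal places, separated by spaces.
-5.966 10.137 7.933

after link 1: o_1 = (-2.5000, 4.3301, 4.0000)
after link 2: o_2 = (0.0981, 5.8301, 4.0000)
after link 3: o_3 = (-2.6823, 5.4496, 5.0607)
after link 4: o_4 = (-7.1987, 8.7724, 6.6609)
after link 5: o_5 = (-5.9657, 10.1367, 7.9331)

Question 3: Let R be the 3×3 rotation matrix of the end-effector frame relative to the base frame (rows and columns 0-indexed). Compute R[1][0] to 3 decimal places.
-0.196

End-effector x-axis (col 0 of R) = (0.9794,-0.1964,0.0474)
R[1][0] = -0.1964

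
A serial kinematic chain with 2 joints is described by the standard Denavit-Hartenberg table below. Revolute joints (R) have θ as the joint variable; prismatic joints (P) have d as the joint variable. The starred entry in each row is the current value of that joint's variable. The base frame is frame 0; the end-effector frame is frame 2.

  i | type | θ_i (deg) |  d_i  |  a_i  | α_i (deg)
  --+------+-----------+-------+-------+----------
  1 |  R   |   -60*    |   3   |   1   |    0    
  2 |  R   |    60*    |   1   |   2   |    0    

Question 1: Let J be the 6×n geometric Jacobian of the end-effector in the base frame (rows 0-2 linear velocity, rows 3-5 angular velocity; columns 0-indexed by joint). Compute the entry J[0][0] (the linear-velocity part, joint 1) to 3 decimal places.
axis z_0 = ẑ; lever o_n−o_0 = (2.5000,-0.8660,4.0000)
cross product → J_v[:, 0] = (0.8660,2.5000,-0.0000)
J_ω[:, 0] = z_0
entry J[0][0] = 0.8660

0.866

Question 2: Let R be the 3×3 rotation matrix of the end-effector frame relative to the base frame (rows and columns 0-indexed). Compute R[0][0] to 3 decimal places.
End-effector x-axis (col 0 of R) = (1.0000,0.0000,0.0000)
R[0][0] = 1.0000

1.000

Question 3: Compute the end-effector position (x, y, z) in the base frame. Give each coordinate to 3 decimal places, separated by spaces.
2.500 -0.866 4.000

after link 1: o_1 = (0.5000, -0.8660, 3.0000)
after link 2: o_2 = (2.5000, -0.8660, 4.0000)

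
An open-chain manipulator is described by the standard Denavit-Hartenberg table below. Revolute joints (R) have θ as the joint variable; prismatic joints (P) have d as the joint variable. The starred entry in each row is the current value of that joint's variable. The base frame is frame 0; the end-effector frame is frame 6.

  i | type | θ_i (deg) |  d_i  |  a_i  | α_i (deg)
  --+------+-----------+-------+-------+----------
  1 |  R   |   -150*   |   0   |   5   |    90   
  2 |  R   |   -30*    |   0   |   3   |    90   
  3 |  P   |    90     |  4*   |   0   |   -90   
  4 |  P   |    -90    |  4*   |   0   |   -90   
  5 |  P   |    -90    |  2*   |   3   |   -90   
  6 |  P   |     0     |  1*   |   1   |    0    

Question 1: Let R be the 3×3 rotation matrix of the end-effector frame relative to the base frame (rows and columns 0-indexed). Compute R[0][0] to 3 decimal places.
0.750

End-effector x-axis (col 0 of R) = (0.7500,0.4330,0.5000)
R[0][0] = 0.7500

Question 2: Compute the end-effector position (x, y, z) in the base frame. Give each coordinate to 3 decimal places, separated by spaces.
0.585 2.647 -1.830

after link 1: o_1 = (-4.3301, -2.5000, 0.0000)
after link 2: o_2 = (-6.5801, -3.7990, -1.5000)
after link 3: o_3 = (-4.8481, -2.7990, -4.9641)
after link 4: o_4 = (-1.8481, -1.0670, -2.9641)
after link 5: o_5 = (-0.5981, 1.9641, -1.4641)
after link 6: o_6 = (0.5849, 2.6471, -1.8301)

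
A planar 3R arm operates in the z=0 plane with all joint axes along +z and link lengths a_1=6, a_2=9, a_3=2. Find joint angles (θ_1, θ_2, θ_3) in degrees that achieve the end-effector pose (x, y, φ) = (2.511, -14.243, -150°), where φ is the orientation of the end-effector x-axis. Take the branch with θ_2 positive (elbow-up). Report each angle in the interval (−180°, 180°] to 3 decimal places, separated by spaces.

-99.464 44.990 -95.526

wrist centre = target − a_3·(cos φ, sin φ) = (4.2431, -13.2430)
cos θ_2 = (193.3805−6²−9²)/(2·6·9) = 0.7072; θ_2 = 44.9902° (elbow-up)
β = atan2(-13.2430,4.2431) = -72.2346°; ψ = atan2(6.3629,12.3650) = 27.2297°
θ_1 = β − ψ = -99.4643°
θ_3 = φ − θ_1 − θ_2 = -95.5260° (wrapped to (-180°,180°])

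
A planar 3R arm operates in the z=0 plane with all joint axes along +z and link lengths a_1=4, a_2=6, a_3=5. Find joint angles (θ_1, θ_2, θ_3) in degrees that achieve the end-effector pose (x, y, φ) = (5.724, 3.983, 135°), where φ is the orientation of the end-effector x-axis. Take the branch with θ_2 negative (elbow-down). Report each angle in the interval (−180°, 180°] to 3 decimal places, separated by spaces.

30.004 -45.003 149.999

wrist centre = target − a_3·(cos φ, sin φ) = (9.2595, 0.4475)
cos θ_2 = (85.9392−4²−6²)/(2·4·6) = 0.7071; θ_2 = -45.0033° (elbow-down)
β = atan2(0.4475,9.2595) = 2.7667°; ψ = atan2(-4.2429,8.2424) = -27.2377°
θ_1 = β − ψ = 30.0044°
θ_3 = φ − θ_1 − θ_2 = 149.9989° (wrapped to (-180°,180°])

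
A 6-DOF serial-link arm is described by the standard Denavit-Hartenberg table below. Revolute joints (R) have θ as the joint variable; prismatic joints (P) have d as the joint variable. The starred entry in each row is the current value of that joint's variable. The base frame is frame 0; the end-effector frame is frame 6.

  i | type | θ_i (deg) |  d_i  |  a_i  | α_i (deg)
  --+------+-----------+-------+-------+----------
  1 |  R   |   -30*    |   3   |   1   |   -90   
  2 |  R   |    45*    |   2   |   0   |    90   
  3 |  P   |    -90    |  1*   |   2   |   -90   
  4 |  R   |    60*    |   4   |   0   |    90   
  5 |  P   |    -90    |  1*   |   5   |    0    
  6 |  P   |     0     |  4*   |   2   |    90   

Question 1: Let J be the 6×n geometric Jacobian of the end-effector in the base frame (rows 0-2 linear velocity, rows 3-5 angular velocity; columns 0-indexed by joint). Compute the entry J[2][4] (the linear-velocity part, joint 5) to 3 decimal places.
0.354

prismatic axis z_4 = (-0.1268,-0.9268,0.3536)
J_v[:, 4] = z_4; J_ω[:, 4] = (0,0,0)
entry J[2][4] = 0.3536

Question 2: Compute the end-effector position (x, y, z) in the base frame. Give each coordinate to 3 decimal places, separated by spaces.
-0.993 -4.427 7.596

after link 1: o_1 = (0.8660, -0.5000, 3.0000)
after link 2: o_2 = (1.8660, 1.2321, 3.0000)
after link 3: o_3 = (1.4784, -0.8536, 3.7071)
after link 4: o_4 = (3.9279, -2.2678, 0.8787)
after link 5: o_5 = (0.7392, -1.4268, 4.7678)
after link 6: o_6 = (-0.9929, -4.4268, 7.5962)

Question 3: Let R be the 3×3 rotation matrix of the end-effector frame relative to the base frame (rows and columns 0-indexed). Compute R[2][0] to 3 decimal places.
End-effector x-axis (col 0 of R) = (-0.6124,0.3536,0.7071)
R[2][0] = 0.7071

0.707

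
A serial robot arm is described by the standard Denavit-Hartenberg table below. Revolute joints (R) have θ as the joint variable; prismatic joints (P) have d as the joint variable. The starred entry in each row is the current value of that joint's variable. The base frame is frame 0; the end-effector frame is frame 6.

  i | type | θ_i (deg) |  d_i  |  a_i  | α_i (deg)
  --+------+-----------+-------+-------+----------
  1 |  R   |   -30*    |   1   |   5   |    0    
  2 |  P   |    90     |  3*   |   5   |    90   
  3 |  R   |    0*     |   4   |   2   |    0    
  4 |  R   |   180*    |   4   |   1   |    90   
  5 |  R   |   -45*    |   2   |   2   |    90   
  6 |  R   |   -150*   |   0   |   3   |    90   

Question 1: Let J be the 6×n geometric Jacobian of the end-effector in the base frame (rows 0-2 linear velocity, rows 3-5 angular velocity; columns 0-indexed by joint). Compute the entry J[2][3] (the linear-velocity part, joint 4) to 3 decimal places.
axis z_3 = (0.8660,-0.5000,0.0000); lever o_n−o_3 = (3.5418,-2.7112,0.5000)
cross product → J_v[:, 3] = (-0.2500,-0.4330,-0.5771)
J_ω[:, 3] = z_3
entry J[2][3] = -0.5771

-0.577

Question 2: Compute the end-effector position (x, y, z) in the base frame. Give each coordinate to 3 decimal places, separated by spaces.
14.836 -1.149 4.500

after link 1: o_1 = (4.3301, -2.5000, 1.0000)
after link 2: o_2 = (6.8301, 1.8301, 4.0000)
after link 3: o_3 = (11.2942, 1.5622, 4.0000)
after link 4: o_4 = (14.2583, -1.3038, 4.0000)
after link 5: o_5 = (12.3265, -1.8215, 6.0000)
after link 6: o_6 = (14.8360, -1.1491, 4.5000)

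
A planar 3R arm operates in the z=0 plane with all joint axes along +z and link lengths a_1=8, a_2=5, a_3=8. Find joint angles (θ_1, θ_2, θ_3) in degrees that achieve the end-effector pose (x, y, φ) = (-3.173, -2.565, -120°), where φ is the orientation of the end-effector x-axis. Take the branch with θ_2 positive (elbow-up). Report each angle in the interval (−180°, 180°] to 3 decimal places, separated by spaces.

45.001 149.995 45.004

wrist centre = target − a_3·(cos φ, sin φ) = (0.8270, 4.3632)
cos θ_2 = (19.7215−8²−5²)/(2·8·5) = -0.8660; θ_2 = 149.9950° (elbow-up)
β = atan2(4.3632,0.8270) = 79.2675°; ψ = atan2(2.5004,3.6701) = 34.2660°
θ_1 = β − ψ = 45.0015°
θ_3 = φ − θ_1 − θ_2 = 45.0036° (wrapped to (-180°,180°])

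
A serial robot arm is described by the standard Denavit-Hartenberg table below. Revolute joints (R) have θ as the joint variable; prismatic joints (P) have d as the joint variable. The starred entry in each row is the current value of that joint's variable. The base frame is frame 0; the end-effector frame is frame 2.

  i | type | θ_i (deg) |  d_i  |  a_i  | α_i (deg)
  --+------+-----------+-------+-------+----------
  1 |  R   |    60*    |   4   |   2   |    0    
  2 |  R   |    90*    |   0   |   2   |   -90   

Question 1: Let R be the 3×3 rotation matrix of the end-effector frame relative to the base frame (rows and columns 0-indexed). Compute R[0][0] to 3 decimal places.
-0.866

End-effector x-axis (col 0 of R) = (-0.8660,0.5000,0.0000)
R[0][0] = -0.8660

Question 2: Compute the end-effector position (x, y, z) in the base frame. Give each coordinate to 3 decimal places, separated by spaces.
after link 1: o_1 = (1.0000, 1.7321, 4.0000)
after link 2: o_2 = (-0.7321, 2.7321, 4.0000)

-0.732 2.732 4.000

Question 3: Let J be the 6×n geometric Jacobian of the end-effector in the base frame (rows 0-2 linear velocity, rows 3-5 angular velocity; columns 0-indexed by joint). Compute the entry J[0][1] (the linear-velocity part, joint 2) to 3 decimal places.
-1.000

axis z_1 = (0.0000,0.0000,1.0000); lever o_n−o_1 = (-1.7321,1.0000,0.0000)
cross product → J_v[:, 1] = (-1.0000,-1.7321,0.0000)
J_ω[:, 1] = z_1
entry J[0][1] = -1.0000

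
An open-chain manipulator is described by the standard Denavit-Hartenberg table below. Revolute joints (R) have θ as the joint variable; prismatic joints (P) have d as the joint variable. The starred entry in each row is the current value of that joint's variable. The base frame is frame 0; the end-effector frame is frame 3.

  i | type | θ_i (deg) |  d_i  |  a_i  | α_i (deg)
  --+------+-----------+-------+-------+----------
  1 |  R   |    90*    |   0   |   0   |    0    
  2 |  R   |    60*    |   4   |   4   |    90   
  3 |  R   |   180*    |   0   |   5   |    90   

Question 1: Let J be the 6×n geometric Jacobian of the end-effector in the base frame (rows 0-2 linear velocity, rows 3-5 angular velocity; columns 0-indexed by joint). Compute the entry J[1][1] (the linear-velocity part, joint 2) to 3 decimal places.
axis z_1 = (0.0000,0.0000,1.0000); lever o_n−o_1 = (0.8660,-0.5000,4.0000)
cross product → J_v[:, 1] = (0.5000,0.8660,-0.0000)
J_ω[:, 1] = z_1
entry J[1][1] = 0.8660

0.866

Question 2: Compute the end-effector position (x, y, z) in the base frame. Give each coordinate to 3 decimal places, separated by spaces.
after link 1: o_1 = (0.0000, 0.0000, 0.0000)
after link 2: o_2 = (-3.4641, 2.0000, 4.0000)
after link 3: o_3 = (0.8660, -0.5000, 4.0000)

0.866 -0.500 4.000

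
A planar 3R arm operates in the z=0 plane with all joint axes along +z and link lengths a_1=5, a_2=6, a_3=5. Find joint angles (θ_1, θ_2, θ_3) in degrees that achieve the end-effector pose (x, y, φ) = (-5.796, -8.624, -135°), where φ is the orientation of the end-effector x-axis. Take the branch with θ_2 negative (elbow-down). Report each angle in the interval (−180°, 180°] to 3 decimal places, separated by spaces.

wrist centre = target − a_3·(cos φ, sin φ) = (-2.2605, -5.0885)
cos θ_2 = (31.0022−5²−6²)/(2·5·6) = -0.5000; θ_2 = -119.9976° (elbow-down)
β = atan2(-5.0885,-2.2605) = -113.9524°; ψ = atan2(-5.1963,2.0002) = -68.9466°
θ_1 = β − ψ = -45.0057°
θ_3 = φ − θ_1 − θ_2 = 30.0033° (wrapped to (-180°,180°])

-45.006 -119.998 30.003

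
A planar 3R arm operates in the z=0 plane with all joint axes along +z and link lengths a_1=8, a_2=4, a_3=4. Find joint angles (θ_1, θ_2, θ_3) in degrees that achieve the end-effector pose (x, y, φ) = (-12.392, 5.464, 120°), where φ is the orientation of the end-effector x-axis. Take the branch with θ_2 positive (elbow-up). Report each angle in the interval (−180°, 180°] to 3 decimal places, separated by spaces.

149.998 60.007 -90.005

wrist centre = target − a_3·(cos φ, sin φ) = (-10.3920, 1.9999)
cos θ_2 = (111.9933−8²−4²)/(2·8·4) = 0.4999; θ_2 = 60.0070° (elbow-up)
β = atan2(1.9999,-10.3920) = 169.1068°; ψ = atan2(3.4643,9.9996) = 19.1086°
θ_1 = β − ψ = 149.9982°
θ_3 = φ − θ_1 − θ_2 = -90.0052° (wrapped to (-180°,180°])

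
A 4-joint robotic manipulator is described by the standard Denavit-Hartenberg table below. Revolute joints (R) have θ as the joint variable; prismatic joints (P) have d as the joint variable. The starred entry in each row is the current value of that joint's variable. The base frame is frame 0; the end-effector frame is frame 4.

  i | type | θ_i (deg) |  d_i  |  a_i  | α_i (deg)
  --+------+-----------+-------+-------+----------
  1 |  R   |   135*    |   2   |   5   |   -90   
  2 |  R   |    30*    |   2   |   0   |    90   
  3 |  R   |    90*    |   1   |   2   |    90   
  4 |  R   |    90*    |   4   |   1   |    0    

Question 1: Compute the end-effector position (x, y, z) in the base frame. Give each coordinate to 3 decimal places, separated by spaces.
after link 1: o_1 = (-3.5355, 3.5355, 2.0000)
after link 2: o_2 = (-4.9497, 2.1213, 2.0000)
after link 3: o_3 = (-6.7175, 1.0607, 2.8660)
after link 4: o_4 = (-9.5206, 3.8637, 1.7321)

-9.521 3.864 1.732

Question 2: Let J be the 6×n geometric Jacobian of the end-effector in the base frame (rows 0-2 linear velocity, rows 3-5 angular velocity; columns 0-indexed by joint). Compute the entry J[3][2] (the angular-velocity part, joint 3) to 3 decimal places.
-0.354

axis z_2 = (-0.3536,0.3536,0.8660); lever o_n−o_2 = (-4.5708,1.7424,-0.2679)
cross product → J_v[:, 2] = (-1.6037,-4.0532,1.0000)
J_ω[:, 2] = z_2
entry J[3][2] = -0.3536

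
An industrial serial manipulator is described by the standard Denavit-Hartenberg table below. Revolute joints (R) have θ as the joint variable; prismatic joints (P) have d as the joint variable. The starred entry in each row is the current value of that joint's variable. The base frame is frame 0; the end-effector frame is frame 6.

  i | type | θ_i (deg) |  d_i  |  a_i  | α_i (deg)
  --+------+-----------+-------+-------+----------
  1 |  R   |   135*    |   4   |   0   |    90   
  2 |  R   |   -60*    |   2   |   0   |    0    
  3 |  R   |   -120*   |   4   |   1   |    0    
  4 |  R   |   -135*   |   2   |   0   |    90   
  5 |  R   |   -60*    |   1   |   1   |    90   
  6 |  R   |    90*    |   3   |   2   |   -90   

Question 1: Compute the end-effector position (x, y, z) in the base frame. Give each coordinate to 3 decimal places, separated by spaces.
after link 1: o_1 = (0.0000, 0.0000, 4.0000)
after link 2: o_2 = (1.4142, 1.4142, 4.0000)
after link 3: o_3 = (4.9497, 3.5355, 4.0000)
after link 4: o_4 = (6.3640, 4.9497, 4.0000)
after link 5: o_5 = (5.0016, 5.0874, 3.6464)
after link 6: o_6 = (4.2400, 3.7277, 0.3951)

4.240 3.728 0.395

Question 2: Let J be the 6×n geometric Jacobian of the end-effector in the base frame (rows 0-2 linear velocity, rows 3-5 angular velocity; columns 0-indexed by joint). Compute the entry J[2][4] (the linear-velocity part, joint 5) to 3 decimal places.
1.673

axis z_4 = (-0.5000,0.5000,-0.7071); lever o_n−o_4 = (-2.1240,-1.2221,-3.6049)
cross product → J_v[:, 4] = (-2.6666,-0.3006,1.6730)
J_ω[:, 4] = z_4
entry J[2][4] = 1.6730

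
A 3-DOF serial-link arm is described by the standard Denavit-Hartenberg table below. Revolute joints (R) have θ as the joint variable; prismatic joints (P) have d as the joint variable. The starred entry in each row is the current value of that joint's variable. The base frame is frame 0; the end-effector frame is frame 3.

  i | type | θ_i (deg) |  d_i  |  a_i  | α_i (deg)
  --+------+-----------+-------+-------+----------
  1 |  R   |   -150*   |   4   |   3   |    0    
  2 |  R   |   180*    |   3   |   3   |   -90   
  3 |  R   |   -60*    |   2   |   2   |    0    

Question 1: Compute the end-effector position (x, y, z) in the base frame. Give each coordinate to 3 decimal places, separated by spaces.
-0.134 2.232 8.732

after link 1: o_1 = (-2.5981, -1.5000, 4.0000)
after link 2: o_2 = (0.0000, -0.0000, 7.0000)
after link 3: o_3 = (-0.1340, 2.2321, 8.7321)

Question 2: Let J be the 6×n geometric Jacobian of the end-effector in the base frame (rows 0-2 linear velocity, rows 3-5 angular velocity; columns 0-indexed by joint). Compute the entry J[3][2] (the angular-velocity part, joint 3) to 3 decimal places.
axis z_2 = (-0.5000,0.8660,0.0000); lever o_n−o_2 = (-0.1340,2.2321,1.7321)
cross product → J_v[:, 2] = (1.5000,0.8660,-1.0000)
J_ω[:, 2] = z_2
entry J[3][2] = -0.5000

-0.500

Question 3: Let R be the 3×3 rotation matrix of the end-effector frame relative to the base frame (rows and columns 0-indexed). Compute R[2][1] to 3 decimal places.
End-effector y-axis (col 1 of R) = (0.7500,0.4330,-0.5000)
R[2][1] = -0.5000

-0.500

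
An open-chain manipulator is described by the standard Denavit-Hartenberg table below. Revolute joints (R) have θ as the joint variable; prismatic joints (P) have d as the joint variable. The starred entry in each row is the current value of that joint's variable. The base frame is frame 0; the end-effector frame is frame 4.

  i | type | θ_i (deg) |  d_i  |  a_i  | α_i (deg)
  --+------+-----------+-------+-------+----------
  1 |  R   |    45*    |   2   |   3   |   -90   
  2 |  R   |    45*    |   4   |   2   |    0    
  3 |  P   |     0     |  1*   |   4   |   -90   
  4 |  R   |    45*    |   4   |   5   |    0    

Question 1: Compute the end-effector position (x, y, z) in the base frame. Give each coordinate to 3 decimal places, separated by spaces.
3.854 5.925 -7.571

after link 1: o_1 = (2.1213, 2.1213, 2.0000)
after link 2: o_2 = (0.2929, 5.9497, 0.5858)
after link 3: o_3 = (1.5858, 8.6569, -2.2426)
after link 4: o_4 = (3.8536, 5.9246, -7.5711)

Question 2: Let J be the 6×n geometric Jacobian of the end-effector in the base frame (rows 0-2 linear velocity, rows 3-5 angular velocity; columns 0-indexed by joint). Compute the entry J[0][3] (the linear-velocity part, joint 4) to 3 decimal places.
axis z_3 = (-0.5000,-0.5000,-0.7071); lever o_n−o_3 = (2.2678,-2.7322,-5.3284)
cross product → J_v[:, 3] = (0.7322,-4.2678,2.5000)
J_ω[:, 3] = z_3
entry J[0][3] = 0.7322

0.732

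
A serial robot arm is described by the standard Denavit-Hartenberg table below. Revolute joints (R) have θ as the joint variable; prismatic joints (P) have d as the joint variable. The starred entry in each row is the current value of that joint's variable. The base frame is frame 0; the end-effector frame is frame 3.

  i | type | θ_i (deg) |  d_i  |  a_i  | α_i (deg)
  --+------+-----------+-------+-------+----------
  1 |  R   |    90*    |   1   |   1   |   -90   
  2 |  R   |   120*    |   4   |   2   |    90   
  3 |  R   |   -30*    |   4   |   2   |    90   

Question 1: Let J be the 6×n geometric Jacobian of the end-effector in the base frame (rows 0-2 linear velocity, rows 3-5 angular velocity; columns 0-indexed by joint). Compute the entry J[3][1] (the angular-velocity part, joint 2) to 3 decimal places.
axis z_1 = (-1.0000,0.0000,0.0000); lever o_n−o_1 = (-3.0000,1.5981,-5.2321)
cross product → J_v[:, 1] = (-0.0000,-5.2321,-1.5981)
J_ω[:, 1] = z_1
entry J[3][1] = -1.0000

-1.000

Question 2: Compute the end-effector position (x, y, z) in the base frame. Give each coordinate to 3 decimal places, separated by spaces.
-3.000 2.598 -4.232

after link 1: o_1 = (0.0000, 1.0000, 1.0000)
after link 2: o_2 = (-4.0000, 0.0000, -0.7321)
after link 3: o_3 = (-3.0000, 2.5981, -4.2321)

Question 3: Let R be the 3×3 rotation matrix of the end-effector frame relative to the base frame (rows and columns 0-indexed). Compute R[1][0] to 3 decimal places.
-0.433

End-effector x-axis (col 0 of R) = (0.5000,-0.4330,-0.7500)
R[1][0] = -0.4330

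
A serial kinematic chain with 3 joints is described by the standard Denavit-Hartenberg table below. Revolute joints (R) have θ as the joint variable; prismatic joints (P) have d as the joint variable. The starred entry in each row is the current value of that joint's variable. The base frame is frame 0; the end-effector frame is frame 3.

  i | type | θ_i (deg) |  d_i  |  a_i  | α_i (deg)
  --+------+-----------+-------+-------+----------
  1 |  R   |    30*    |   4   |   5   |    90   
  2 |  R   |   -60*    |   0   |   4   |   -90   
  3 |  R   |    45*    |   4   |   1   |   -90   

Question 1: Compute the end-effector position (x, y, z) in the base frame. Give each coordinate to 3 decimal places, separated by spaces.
after link 1: o_1 = (4.3301, 2.5000, 4.0000)
after link 2: o_2 = (6.0622, 3.5000, 0.5359)
after link 3: o_3 = (9.0148, 6.0212, 1.9235)

9.015 6.021 1.924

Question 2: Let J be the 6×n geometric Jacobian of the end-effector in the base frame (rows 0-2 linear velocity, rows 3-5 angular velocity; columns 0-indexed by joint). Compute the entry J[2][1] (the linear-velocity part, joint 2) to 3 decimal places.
axis z_1 = (0.5000,-0.8660,0.0000); lever o_n−o_1 = (4.6847,3.5212,-2.0765)
cross product → J_v[:, 1] = (1.7983,1.0382,5.8177)
J_ω[:, 1] = z_1
entry J[2][1] = 5.8177

5.818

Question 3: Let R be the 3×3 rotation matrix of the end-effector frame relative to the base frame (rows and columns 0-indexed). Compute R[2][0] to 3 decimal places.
End-effector x-axis (col 0 of R) = (-0.0474,0.7891,-0.6124)
R[2][0] = -0.6124

-0.612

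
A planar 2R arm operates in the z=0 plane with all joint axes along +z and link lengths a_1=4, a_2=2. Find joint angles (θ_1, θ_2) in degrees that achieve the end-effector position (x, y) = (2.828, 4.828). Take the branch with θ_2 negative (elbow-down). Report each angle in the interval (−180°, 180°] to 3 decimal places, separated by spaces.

74.289 -45.033

cos θ_2 = (31.3072−4²−2²)/(2·4·2) = 0.7067; θ_2 = -45.0331° (elbow-down)
β = atan2(4.8280,2.8280) = 59.6404°; ψ = atan2(-1.4150,5.4134) = -14.6490°
θ_1 = β − ψ = 74.2894°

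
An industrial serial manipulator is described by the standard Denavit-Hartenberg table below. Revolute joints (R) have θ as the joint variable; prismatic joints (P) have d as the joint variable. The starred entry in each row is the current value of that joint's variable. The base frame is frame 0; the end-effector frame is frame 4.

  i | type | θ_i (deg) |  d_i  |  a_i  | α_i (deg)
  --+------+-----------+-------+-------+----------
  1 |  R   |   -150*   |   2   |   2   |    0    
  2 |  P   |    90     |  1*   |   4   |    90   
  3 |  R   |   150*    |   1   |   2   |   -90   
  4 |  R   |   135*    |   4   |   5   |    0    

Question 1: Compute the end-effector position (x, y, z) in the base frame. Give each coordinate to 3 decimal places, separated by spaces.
after link 1: o_1 = (-1.7321, -1.0000, 2.0000)
after link 2: o_2 = (0.2679, -4.4641, 3.0000)
after link 3: o_3 = (-1.4641, -3.4641, 4.0000)
after link 4: o_4 = (2.1287, -2.6159, -1.2319)

2.129 -2.616 -1.232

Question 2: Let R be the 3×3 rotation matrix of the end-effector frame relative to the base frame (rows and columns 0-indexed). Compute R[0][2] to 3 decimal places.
-0.250

End-effector z-axis (col 2 of R) = (-0.2500,0.4330,-0.8660)
R[0][2] = -0.2500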